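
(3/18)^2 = 1/36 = 0.03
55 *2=110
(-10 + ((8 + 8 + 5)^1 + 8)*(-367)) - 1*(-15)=-10638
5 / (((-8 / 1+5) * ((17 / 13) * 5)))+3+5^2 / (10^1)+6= 1147 / 102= 11.25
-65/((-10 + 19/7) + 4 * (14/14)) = 455/23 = 19.78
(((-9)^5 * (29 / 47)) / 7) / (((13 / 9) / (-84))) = 184941468 / 611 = 302686.53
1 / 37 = 0.03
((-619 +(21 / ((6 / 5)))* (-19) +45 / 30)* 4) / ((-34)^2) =-950 / 289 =-3.29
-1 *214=-214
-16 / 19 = -0.84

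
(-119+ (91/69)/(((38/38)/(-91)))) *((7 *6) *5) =-1154440/23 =-50193.04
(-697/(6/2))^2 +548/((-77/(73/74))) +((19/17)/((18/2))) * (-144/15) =53970.56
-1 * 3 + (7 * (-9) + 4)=-62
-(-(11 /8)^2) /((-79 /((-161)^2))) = -3136441 /5056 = -620.34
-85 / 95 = -0.89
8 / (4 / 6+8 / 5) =60 / 17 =3.53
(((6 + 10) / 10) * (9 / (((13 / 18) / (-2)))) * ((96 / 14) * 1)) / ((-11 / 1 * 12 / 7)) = 10368 / 715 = 14.50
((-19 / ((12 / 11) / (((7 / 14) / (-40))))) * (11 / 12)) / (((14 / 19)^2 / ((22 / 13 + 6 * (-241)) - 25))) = -5284221613 / 9784320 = -540.07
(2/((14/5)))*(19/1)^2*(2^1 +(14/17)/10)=63897/119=536.95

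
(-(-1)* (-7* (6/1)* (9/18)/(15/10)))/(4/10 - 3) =70/13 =5.38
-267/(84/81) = -7209/28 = -257.46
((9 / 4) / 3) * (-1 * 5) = -15 / 4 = -3.75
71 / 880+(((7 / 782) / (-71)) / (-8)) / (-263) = 32398798 / 401562865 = 0.08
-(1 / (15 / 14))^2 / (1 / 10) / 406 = -28 / 1305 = -0.02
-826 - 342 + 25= -1143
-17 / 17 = -1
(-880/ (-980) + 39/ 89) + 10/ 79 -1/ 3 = 1167310/ 1033557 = 1.13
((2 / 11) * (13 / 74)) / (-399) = -13 / 162393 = -0.00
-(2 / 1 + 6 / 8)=-11 / 4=-2.75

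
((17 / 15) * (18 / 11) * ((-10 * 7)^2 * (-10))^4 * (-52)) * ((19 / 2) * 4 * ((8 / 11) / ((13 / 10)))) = -1430039595264000000000000 / 121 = -11818509051768595041322.31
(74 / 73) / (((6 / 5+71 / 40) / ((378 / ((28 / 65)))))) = 2597400 / 8687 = 299.00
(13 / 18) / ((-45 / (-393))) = 1703 / 270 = 6.31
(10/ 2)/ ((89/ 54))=270/ 89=3.03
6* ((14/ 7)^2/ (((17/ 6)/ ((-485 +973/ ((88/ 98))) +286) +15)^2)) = 327206356056/ 3068869808761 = 0.11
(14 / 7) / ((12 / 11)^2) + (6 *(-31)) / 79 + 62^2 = 21860839 / 5688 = 3843.33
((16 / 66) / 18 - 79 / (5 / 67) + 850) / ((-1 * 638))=309751 / 947430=0.33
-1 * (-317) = 317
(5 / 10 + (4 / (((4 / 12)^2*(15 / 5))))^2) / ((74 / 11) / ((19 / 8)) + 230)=60401 / 97324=0.62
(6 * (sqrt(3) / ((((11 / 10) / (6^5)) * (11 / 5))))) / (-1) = -2332800 * sqrt(3) / 121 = -33392.79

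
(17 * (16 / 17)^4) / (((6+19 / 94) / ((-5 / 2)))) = -15400960 / 2864279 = -5.38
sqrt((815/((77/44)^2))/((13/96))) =16 * sqrt(63570)/91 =44.33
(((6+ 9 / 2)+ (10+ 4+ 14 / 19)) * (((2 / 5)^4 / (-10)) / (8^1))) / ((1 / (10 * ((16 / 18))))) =-7672 / 106875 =-0.07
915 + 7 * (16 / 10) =4631 / 5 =926.20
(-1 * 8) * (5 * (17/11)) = -680/11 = -61.82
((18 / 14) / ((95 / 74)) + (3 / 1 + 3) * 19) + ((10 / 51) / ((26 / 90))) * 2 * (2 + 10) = 19295196 / 146965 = 131.29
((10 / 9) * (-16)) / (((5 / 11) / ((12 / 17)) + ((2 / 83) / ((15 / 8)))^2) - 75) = 1212464000 / 5071153861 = 0.24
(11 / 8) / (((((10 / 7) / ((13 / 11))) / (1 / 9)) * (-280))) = -13 / 28800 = -0.00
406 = 406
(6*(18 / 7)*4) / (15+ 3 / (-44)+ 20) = 19008 / 10759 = 1.77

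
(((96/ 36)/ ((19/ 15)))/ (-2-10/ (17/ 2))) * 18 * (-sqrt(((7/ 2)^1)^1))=340 * sqrt(14)/ 57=22.32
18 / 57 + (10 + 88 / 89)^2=18220722 / 150499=121.07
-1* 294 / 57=-98 / 19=-5.16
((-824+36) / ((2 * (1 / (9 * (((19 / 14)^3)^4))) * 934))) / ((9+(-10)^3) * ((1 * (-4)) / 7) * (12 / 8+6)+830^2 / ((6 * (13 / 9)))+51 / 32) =-17004898523185314963 / 9607133630295921378176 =-0.00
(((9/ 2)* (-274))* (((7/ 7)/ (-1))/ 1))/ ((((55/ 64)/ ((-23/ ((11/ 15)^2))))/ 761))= -62153853120/ 1331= -46697109.78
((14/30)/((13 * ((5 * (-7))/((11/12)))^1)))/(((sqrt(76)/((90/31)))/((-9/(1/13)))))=99 * sqrt(19)/11780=0.04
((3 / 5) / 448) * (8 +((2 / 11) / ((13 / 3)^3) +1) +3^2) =65259 / 2706704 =0.02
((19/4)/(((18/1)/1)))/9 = 0.03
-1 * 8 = -8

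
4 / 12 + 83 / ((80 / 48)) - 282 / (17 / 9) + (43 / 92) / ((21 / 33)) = -16163569 / 164220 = -98.43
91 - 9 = 82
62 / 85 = 0.73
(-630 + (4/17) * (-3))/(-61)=10722/1037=10.34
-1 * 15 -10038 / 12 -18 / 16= -6821 / 8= -852.62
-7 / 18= -0.39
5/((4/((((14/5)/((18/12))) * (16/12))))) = 3.11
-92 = -92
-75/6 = -25/2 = -12.50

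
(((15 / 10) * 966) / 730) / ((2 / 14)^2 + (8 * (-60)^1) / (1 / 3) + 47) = -7889 / 5536320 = -0.00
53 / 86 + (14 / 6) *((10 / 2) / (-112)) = 0.51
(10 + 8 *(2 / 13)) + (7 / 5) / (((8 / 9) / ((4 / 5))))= 8119 / 650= 12.49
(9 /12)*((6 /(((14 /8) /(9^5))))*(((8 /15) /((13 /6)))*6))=102036672 /455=224256.42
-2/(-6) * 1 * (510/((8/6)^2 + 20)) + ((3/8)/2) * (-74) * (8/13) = -933/1274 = -0.73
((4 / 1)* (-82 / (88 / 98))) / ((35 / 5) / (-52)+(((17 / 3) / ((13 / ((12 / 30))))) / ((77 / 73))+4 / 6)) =-7312760 / 13961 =-523.80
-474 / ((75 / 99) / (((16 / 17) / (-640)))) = 7821 / 8500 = 0.92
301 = 301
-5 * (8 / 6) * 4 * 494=-39520 / 3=-13173.33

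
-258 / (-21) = 86 / 7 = 12.29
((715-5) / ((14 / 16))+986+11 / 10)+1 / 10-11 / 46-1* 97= 2739237 / 1610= 1701.39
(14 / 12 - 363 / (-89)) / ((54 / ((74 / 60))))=103637 / 865080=0.12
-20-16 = -36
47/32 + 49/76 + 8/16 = 1589/608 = 2.61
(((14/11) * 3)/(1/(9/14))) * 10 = 270/11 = 24.55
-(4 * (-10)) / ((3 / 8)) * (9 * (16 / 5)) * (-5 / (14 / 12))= -92160 / 7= -13165.71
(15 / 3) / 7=5 / 7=0.71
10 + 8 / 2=14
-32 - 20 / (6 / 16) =-256 / 3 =-85.33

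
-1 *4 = -4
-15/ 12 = -5/ 4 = -1.25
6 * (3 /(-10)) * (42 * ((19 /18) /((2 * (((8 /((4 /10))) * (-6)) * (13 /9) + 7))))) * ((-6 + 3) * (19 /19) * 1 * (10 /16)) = -3591 /7984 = -0.45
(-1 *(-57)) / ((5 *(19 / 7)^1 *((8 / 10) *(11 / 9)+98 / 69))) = 4347 / 2482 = 1.75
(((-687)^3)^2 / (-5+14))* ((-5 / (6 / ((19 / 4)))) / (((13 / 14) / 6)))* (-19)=147595514468878705635 / 26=5676750556495334832.12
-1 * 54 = -54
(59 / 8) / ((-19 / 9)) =-531 / 152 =-3.49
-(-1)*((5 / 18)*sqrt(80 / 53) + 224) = 10*sqrt(265) / 477 + 224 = 224.34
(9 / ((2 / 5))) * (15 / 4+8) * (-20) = -10575 / 2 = -5287.50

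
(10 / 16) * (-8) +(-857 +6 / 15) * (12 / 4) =-2574.80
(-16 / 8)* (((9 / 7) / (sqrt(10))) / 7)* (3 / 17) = -27* sqrt(10) / 4165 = -0.02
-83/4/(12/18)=-249/8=-31.12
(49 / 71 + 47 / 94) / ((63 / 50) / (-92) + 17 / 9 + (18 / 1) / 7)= 24488100 / 91492801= 0.27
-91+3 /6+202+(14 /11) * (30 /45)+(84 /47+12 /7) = 2515567 /21714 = 115.85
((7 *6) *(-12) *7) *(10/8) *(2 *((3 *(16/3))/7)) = -20160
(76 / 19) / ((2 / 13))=26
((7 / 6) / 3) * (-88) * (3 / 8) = -77 / 6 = -12.83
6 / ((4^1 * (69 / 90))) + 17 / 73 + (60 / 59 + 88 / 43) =5.25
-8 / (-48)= 1 / 6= 0.17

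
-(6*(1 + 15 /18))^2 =-121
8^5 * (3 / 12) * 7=57344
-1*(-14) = 14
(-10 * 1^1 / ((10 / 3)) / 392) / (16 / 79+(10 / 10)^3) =-237 / 37240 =-0.01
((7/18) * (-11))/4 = -77/72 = -1.07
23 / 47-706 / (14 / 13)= -215522 / 329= -655.08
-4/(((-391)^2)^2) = -0.00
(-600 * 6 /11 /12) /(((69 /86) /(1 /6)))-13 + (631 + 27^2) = 1018073 /759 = 1341.33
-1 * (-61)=61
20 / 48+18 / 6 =41 / 12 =3.42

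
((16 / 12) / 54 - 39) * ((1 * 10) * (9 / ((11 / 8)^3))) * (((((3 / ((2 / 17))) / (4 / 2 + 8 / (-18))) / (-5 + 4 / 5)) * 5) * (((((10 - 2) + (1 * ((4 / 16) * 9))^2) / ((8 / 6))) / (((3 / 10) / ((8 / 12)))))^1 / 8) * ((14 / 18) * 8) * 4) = 529720000 / 297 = 1783569.02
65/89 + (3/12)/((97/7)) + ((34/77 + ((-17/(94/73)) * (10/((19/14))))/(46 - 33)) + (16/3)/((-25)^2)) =-363731122682659/57877337017500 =-6.28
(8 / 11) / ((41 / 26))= 208 / 451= 0.46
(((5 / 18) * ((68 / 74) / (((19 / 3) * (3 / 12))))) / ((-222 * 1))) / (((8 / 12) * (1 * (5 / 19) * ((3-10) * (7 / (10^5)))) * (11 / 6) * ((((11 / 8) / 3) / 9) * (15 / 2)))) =97920000 / 8116801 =12.06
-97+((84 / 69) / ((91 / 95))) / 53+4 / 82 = -96.93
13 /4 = 3.25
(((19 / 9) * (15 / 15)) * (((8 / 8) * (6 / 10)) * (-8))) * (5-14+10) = -152 / 15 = -10.13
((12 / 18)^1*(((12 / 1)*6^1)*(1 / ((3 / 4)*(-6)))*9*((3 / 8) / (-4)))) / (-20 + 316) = 9 / 296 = 0.03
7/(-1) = -7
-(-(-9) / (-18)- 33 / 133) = 199 / 266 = 0.75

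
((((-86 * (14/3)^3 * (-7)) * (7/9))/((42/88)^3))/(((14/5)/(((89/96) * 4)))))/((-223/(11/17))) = -125509679680/74618253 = -1682.02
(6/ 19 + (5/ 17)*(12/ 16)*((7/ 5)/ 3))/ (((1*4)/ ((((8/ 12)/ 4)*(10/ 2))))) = 2705/ 31008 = 0.09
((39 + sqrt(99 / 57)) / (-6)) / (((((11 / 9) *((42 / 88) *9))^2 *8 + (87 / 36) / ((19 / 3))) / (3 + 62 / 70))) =-67184 / 587545 - 272 *sqrt(627) / 1762635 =-0.12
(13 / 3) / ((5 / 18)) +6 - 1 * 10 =58 / 5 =11.60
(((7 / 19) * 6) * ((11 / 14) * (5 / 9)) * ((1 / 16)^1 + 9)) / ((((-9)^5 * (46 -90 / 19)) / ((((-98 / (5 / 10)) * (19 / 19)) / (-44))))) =-725 / 45349632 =-0.00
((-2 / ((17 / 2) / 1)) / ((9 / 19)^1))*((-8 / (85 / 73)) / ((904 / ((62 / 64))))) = 0.00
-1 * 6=-6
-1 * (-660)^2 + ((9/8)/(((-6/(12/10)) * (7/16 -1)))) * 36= -2177928/5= -435585.60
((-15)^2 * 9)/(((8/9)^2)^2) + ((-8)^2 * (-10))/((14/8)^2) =609072185/200704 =3034.68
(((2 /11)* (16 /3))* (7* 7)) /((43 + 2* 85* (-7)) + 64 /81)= -42336 /1021273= -0.04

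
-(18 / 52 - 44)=1135 / 26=43.65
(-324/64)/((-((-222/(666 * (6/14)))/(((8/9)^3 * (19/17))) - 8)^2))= 479084544/7649776369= 0.06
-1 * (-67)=67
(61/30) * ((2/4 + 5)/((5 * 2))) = 671/600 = 1.12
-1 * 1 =-1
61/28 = 2.18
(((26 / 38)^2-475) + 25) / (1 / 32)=-5192992 / 361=-14385.02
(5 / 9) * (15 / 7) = 25 / 21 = 1.19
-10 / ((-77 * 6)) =5 / 231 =0.02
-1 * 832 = -832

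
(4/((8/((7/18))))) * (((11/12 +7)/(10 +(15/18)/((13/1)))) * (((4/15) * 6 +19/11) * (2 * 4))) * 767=80894723/25905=3122.75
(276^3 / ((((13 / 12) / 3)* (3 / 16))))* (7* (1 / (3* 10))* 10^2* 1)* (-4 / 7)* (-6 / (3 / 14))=1507041607680 / 13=115926277513.85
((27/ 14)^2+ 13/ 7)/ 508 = 1093/ 99568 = 0.01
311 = 311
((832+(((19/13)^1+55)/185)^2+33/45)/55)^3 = 2267460691632156200663724857/653076808022401927734375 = 3471.97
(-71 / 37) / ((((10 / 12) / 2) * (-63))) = 284 / 3885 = 0.07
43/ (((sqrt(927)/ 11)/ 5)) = 2365 * sqrt(103)/ 309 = 77.68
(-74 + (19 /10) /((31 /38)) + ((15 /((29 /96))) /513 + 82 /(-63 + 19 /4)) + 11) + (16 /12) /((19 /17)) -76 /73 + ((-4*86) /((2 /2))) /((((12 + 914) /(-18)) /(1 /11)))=-1358830763257604 /22195095041955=-61.22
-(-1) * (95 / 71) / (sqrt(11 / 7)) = 95 * sqrt(77) / 781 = 1.07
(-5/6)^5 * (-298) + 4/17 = 7931177/66096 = 119.99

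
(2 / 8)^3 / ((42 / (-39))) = -13 / 896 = -0.01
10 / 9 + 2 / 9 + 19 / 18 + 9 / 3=97 / 18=5.39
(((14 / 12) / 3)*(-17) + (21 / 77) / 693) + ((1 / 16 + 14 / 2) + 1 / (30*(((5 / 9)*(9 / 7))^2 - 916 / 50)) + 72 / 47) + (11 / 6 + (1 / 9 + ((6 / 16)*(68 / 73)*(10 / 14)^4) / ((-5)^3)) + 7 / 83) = 347411341338448543 / 86638836187385328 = 4.01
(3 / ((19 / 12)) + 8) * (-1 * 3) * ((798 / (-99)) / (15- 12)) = 2632 / 33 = 79.76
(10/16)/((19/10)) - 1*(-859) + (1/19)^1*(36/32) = 130627/152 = 859.39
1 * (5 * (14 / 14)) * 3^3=135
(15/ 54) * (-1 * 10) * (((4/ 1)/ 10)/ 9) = -10/ 81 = -0.12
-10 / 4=-5 / 2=-2.50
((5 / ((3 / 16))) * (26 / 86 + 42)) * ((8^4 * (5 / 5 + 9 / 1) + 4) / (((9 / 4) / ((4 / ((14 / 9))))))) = 6812664320 / 129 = 52811351.32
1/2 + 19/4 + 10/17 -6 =-0.16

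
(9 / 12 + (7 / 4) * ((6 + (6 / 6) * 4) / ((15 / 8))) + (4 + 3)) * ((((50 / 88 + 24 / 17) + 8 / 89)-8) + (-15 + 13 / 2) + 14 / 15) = -552584347 / 2396592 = -230.57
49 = 49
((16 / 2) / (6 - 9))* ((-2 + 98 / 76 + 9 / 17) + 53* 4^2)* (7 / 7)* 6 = -4381528 / 323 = -13565.10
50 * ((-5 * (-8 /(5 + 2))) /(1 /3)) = 6000 /7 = 857.14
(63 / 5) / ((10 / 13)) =819 / 50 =16.38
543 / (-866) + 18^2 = 280041 / 866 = 323.37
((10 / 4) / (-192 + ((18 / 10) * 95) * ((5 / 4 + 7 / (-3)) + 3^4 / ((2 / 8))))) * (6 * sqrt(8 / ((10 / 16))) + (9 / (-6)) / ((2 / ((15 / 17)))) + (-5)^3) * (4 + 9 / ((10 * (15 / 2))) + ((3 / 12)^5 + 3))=-311545573 / 7663245312 + 182297 * sqrt(5) / 58695200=-0.03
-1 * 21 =-21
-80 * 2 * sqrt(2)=-160 * sqrt(2)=-226.27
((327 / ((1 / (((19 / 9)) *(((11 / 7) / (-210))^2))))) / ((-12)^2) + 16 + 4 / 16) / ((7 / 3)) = 15169768591 / 2178187200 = 6.96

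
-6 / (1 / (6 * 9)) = -324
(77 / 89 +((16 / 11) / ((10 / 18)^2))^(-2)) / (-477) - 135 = -9626275697537 / 71304738048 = -135.00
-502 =-502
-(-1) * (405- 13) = 392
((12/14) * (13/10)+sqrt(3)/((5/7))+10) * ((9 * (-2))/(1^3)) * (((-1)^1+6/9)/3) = 14 * sqrt(3)/5+778/35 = 27.08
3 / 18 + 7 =43 / 6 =7.17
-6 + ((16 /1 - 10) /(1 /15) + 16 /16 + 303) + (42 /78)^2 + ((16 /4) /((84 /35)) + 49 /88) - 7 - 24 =16040051 /44616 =359.51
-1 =-1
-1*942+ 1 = -941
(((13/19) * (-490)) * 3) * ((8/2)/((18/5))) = -63700/57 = -1117.54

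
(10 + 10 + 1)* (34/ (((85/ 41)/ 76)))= 130872/ 5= 26174.40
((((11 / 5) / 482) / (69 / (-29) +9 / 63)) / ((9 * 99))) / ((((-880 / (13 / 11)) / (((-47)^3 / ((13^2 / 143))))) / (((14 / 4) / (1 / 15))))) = -147532483 / 10398706560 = -0.01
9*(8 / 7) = 72 / 7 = 10.29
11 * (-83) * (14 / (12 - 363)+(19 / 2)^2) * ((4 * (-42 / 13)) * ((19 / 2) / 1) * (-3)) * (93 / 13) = -476767289845 / 2197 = -217008324.92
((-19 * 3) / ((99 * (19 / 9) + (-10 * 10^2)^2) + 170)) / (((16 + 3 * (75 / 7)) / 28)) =-11172 / 337127723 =-0.00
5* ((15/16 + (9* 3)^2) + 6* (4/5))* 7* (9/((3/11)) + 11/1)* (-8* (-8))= 72415728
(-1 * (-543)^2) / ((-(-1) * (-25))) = 294849 / 25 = 11793.96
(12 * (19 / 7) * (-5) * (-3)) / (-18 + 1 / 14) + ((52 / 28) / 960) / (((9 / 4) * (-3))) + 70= 486709537 / 11385360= 42.75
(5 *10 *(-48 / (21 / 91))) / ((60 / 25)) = -13000 / 3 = -4333.33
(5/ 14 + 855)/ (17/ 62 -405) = -371225/ 175651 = -2.11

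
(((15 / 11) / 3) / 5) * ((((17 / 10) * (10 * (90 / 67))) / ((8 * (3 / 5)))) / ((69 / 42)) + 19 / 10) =36952 / 84755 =0.44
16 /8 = 2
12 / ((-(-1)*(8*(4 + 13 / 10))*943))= 15 / 49979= 0.00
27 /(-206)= -0.13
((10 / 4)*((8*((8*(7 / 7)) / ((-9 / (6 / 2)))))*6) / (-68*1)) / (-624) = -5 / 663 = -0.01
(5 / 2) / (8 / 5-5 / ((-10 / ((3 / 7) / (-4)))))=700 / 433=1.62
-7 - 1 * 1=-8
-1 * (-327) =327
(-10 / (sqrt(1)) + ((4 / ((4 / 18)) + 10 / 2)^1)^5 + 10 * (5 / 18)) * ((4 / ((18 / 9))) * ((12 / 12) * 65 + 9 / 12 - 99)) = -3852146963 / 9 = -428016329.22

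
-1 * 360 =-360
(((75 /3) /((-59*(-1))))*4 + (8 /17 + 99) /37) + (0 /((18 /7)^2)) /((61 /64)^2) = 162669 /37111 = 4.38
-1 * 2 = -2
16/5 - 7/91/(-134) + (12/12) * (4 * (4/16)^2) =60109/17420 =3.45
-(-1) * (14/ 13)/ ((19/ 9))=126/ 247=0.51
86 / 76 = 43 / 38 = 1.13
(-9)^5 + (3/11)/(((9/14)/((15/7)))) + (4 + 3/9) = -1948444/33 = -59043.76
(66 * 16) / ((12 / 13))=1144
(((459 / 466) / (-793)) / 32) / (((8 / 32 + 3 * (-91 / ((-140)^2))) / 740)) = -14860125 / 122132309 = -0.12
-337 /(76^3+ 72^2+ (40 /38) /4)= -6403 /8439045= -0.00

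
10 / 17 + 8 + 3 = 11.59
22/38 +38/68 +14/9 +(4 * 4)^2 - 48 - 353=-827371/5814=-142.31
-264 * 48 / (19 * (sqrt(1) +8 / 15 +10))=-190080 / 3287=-57.83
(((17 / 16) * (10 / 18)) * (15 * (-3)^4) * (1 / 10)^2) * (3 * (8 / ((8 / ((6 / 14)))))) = 4131 / 448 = 9.22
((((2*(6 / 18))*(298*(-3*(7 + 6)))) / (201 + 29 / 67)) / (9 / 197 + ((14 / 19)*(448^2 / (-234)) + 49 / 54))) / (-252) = -0.00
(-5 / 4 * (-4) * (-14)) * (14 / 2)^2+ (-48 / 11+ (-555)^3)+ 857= -1880520976 / 11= -170956452.36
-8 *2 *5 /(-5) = 16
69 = 69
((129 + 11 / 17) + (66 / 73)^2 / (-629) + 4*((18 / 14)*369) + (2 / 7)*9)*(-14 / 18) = -47629473734 / 30167469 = -1578.84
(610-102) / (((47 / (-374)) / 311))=-59087512 / 47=-1257181.11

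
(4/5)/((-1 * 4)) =-1/5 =-0.20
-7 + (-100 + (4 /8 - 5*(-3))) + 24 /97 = -17703 /194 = -91.25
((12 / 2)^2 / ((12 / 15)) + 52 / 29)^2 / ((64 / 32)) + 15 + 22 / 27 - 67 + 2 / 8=94811905 / 90828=1043.86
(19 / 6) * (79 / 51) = 1501 / 306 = 4.91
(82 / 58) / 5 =41 / 145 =0.28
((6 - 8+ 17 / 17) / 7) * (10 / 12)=-5 / 42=-0.12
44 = 44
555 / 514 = 1.08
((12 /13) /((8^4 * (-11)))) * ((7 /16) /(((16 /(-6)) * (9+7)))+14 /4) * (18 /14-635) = 0.05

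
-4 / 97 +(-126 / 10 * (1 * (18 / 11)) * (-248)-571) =24232999 / 5335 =4542.27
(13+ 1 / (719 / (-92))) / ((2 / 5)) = 46275 / 1438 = 32.18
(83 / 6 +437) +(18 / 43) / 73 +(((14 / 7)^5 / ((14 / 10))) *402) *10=12173466521 / 131838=92336.55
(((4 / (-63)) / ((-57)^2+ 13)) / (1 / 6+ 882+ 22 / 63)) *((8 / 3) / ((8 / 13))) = -52 / 544086921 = -0.00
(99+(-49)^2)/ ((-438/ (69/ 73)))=-28750/ 5329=-5.40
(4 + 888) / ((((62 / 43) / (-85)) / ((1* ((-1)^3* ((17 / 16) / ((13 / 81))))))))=1122344505 / 3224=348121.74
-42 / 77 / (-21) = 2 / 77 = 0.03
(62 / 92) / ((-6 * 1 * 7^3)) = -31 / 94668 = -0.00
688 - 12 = 676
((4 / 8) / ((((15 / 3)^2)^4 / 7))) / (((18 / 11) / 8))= 154 / 3515625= 0.00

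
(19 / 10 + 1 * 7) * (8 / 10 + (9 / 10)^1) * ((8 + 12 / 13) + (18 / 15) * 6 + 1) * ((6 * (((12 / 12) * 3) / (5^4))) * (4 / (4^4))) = 15155721 / 130000000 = 0.12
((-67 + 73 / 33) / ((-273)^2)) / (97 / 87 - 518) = 62002 / 36866440611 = 0.00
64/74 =32/37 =0.86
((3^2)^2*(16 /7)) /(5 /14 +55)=2592 /775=3.34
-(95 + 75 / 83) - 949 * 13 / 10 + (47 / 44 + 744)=-10673617 / 18260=-584.54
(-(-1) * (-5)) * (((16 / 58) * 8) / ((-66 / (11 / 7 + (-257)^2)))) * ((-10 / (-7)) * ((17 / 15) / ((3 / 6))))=1676803840 / 46893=35758.08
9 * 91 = 819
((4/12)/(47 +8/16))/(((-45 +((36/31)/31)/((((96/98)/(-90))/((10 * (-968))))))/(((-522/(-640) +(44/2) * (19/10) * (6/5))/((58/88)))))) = 287393777/17617318605000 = 0.00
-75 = -75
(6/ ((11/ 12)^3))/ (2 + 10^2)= 1728/ 22627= 0.08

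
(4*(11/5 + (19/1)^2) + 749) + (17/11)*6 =121609/55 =2211.07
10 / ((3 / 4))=13.33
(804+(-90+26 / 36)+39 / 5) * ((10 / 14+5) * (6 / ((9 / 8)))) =4161728 / 189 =22019.72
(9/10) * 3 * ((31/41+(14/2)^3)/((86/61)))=11606409/17630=658.33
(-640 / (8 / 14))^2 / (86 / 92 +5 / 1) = 8243200 / 39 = 211364.10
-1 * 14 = -14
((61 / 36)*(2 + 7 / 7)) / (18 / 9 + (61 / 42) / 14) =2.42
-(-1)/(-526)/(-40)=1/21040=0.00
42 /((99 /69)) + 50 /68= 11223 /374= 30.01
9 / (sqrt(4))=9 / 2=4.50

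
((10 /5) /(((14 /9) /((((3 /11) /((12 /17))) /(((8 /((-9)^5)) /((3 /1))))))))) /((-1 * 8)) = 27103491 /19712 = 1374.97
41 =41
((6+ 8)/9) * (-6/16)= -7/12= -0.58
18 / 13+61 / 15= 1063 / 195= 5.45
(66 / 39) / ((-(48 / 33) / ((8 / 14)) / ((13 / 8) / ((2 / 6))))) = -363 / 112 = -3.24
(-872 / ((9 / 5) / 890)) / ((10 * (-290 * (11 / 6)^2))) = 155216 / 3509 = 44.23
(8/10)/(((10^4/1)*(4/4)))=1/12500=0.00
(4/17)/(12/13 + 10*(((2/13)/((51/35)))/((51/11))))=1989/9728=0.20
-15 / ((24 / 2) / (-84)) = 105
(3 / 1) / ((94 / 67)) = 201 / 94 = 2.14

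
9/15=0.60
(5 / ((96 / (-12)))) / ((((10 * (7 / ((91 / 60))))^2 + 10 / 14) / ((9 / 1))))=-10647 / 4033352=-0.00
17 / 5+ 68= 357 / 5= 71.40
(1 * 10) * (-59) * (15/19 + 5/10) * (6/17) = -86730/323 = -268.51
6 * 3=18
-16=-16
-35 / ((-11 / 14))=490 / 11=44.55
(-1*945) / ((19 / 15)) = -14175 / 19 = -746.05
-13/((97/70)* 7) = -130/97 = -1.34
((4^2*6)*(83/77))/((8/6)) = 5976/77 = 77.61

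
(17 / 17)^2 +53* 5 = 266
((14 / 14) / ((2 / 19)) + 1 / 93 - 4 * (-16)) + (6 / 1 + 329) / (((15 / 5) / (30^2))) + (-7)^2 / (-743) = 13899048925 / 138198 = 100573.44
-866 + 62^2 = 2978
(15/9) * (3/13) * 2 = 10/13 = 0.77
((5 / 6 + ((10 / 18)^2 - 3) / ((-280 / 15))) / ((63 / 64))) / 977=11824 / 11633139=0.00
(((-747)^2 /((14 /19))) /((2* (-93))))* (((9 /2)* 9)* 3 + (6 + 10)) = -971865675 /1736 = -559830.46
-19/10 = -1.90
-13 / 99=-0.13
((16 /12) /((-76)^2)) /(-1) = -1 /4332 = -0.00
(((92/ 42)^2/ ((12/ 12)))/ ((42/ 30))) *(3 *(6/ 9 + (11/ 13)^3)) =88734460/ 6782139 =13.08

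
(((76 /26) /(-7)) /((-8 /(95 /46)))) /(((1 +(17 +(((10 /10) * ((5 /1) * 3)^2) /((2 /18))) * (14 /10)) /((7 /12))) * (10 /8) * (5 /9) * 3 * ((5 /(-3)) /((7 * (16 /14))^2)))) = -103968 /255876725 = -0.00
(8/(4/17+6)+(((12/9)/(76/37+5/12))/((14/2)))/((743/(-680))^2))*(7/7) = 302772792828/224676766363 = 1.35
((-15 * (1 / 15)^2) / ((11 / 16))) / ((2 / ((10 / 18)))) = -8 / 297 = -0.03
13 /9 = 1.44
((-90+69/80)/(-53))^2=50851161/17977600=2.83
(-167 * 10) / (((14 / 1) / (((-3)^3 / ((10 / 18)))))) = 40581 / 7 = 5797.29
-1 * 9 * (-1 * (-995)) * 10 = -89550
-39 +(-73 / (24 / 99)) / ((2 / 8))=-2487 / 2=-1243.50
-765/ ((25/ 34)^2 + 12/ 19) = -16802460/ 25747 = -652.60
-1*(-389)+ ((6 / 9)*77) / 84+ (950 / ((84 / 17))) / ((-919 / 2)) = 45066179 / 115794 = 389.19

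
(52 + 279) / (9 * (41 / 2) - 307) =-662 / 245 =-2.70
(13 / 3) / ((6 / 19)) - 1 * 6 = 139 / 18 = 7.72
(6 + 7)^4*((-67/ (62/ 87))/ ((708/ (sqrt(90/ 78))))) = -4268771*sqrt(195)/ 14632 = -4073.96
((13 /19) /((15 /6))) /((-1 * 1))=-26 /95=-0.27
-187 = -187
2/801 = 0.00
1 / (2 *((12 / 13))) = 13 / 24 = 0.54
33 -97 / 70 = 31.61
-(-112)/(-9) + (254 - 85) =1409/9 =156.56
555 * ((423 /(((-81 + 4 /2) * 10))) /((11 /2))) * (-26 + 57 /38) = 1323.76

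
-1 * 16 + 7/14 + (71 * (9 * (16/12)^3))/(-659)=-70375/3954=-17.80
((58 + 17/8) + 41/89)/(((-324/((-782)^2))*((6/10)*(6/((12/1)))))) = -381168.66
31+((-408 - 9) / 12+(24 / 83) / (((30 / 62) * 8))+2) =-2781 / 1660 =-1.68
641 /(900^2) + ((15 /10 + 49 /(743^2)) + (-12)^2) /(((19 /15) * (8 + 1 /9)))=8783830377523283 /620210490030000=14.16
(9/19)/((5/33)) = 297/95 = 3.13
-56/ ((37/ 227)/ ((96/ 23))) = -1220352/ 851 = -1434.02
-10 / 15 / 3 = -2 / 9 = -0.22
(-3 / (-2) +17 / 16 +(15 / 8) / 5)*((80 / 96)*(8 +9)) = 3995 / 96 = 41.61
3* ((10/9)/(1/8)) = 80/3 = 26.67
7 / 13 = 0.54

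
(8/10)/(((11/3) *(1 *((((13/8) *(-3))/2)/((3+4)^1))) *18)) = -224/6435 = -0.03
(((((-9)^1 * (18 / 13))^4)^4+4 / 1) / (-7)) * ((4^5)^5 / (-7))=253361146651893113821419140950755245077036552683520 / 32605413849975812209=7770523871209230660594006000000.00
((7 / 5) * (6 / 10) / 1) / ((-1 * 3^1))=-7 / 25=-0.28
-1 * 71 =-71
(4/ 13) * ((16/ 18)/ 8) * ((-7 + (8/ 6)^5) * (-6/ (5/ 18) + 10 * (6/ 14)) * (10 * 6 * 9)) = 2188064/ 2457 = 890.54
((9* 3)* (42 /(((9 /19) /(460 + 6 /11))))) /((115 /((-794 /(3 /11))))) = -27911986.02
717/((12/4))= 239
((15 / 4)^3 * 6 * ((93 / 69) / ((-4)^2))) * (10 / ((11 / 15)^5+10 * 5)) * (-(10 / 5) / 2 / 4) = -1191744140625 / 898033073152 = -1.33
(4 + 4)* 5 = 40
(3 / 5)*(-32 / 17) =-96 / 85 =-1.13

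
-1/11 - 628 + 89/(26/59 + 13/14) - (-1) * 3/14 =-562.88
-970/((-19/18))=17460/19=918.95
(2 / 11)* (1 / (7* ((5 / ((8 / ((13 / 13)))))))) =16 / 385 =0.04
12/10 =6/5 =1.20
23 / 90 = 0.26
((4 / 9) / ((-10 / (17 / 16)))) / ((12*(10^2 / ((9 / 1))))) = -17 / 48000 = -0.00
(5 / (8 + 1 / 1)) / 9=5 / 81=0.06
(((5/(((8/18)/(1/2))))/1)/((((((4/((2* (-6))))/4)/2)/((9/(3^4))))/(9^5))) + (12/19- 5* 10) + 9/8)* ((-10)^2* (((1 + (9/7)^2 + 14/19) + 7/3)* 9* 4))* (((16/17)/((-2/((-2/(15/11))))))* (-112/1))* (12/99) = 22038581884979200/128877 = 171004771099.41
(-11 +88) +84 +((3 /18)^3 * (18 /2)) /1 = 3865 /24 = 161.04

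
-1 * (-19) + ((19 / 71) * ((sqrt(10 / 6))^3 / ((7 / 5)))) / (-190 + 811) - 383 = -364 + 475 * sqrt(15) / 2777733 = -364.00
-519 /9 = -57.67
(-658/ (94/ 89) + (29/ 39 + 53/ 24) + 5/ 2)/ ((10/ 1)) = -12845/ 208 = -61.75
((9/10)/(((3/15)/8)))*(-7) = -252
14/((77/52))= 104/11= 9.45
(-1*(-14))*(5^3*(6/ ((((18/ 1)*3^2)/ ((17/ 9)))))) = 29750/ 243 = 122.43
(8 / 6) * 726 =968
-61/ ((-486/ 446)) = 13603/ 243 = 55.98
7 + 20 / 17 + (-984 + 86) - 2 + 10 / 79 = -1197549 / 1343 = -891.70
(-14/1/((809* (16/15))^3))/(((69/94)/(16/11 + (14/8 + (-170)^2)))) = -470703137625/548688722481152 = -0.00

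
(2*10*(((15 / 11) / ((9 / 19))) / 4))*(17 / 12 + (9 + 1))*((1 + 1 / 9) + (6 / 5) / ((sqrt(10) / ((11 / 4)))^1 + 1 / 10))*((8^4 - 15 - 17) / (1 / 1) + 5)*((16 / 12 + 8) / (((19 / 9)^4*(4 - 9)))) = -758582042400*sqrt(10) / 36304687 - 25588447310790 / 399351557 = -130150.40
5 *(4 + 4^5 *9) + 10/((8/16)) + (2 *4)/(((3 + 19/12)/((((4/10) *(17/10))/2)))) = 63415816/1375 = 46120.59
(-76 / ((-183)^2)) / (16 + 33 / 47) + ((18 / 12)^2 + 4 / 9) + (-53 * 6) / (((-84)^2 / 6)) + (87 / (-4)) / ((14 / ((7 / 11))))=54232688987 / 37785861960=1.44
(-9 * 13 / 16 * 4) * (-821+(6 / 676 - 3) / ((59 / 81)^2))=8753433381 / 362024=24179.15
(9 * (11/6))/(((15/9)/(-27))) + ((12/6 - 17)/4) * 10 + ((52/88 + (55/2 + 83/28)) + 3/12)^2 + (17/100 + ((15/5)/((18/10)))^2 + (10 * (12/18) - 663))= 58242641/2668050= 21.83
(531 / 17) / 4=531 / 68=7.81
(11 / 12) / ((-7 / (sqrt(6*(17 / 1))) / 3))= -11*sqrt(102) / 28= -3.97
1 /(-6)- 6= -37 /6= -6.17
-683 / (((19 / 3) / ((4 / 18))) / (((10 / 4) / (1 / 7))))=-23905 / 57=-419.39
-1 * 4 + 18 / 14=-19 / 7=-2.71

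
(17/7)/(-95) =-17/665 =-0.03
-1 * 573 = -573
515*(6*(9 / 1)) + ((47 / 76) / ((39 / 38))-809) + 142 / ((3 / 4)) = 2120893 / 78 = 27190.94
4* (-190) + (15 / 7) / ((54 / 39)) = -31855 / 42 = -758.45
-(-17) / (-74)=-17 / 74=-0.23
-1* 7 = -7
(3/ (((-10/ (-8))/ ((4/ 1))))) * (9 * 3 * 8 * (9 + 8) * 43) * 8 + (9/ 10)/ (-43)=1042871499/ 86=12126412.78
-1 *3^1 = -3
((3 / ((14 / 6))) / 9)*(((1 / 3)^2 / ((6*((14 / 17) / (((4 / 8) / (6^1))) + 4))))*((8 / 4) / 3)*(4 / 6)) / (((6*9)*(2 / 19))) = 323 / 21677544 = 0.00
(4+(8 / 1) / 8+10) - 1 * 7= 8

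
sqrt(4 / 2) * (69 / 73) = 69 * sqrt(2) / 73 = 1.34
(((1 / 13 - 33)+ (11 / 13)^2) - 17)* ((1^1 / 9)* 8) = -7392 / 169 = -43.74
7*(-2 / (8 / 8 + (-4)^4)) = -14 / 257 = -0.05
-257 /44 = -5.84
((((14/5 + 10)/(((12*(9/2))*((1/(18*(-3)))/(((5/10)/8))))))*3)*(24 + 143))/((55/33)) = -6012/25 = -240.48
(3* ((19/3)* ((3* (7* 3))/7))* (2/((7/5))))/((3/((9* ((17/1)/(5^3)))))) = 17442/175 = 99.67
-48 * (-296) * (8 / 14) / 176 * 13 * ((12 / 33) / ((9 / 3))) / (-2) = -30784 / 847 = -36.34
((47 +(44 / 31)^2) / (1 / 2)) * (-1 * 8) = -753648 / 961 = -784.23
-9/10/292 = -9/2920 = -0.00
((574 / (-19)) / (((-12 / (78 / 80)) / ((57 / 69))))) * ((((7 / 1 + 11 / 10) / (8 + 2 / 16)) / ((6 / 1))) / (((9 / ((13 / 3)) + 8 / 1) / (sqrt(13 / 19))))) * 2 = 100737 * sqrt(247) / 28623500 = 0.06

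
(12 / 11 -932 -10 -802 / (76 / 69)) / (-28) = 697659 / 11704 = 59.61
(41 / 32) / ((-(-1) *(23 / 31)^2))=2.33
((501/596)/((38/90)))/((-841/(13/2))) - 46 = -876453613/19046968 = -46.02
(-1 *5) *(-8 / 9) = 40 / 9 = 4.44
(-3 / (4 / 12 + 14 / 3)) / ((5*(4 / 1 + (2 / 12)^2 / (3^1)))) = -0.03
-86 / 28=-43 / 14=-3.07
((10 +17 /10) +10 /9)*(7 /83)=8071 /7470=1.08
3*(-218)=-654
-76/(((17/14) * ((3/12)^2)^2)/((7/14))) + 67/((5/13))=-666153/85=-7837.09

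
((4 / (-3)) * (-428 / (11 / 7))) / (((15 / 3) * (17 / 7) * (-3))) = -83888 / 8415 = -9.97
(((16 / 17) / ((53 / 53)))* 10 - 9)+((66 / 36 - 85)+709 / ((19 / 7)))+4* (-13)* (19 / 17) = 233215 / 1938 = 120.34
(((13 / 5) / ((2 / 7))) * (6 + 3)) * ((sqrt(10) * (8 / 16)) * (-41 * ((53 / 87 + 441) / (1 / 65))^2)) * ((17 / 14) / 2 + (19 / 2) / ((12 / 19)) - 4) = -81314778257006125 * sqrt(10) / 5046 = -50959157099420.52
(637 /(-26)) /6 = -49 /12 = -4.08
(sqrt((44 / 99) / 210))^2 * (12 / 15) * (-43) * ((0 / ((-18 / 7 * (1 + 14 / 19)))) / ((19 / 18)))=0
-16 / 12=-4 / 3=-1.33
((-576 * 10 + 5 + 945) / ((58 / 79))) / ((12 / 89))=-16909555 / 348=-48590.68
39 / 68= 0.57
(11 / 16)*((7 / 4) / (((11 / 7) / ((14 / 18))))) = 0.60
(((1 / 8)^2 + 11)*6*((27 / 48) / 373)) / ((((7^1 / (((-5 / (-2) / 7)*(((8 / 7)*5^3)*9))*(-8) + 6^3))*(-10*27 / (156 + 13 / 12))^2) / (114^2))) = -28371329771395 / 131009536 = -216559.27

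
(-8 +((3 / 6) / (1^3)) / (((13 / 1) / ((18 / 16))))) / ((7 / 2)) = -1655 / 728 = -2.27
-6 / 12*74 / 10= -37 / 10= -3.70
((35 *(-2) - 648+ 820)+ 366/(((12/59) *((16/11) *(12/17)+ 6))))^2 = 885610862761/6906384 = 128230.76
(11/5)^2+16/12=463/75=6.17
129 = 129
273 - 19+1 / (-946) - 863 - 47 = -620577 / 946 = -656.00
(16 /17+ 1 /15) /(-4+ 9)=257 /1275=0.20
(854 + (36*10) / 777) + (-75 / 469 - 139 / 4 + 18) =58136257 / 69412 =837.55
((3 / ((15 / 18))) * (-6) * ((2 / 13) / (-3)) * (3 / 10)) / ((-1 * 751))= -108 / 244075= -0.00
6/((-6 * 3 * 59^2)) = -1/10443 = -0.00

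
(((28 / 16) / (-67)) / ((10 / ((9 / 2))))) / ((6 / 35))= -147 / 2144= -0.07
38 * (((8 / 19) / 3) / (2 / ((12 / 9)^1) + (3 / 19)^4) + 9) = 405464522 / 1173375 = 345.55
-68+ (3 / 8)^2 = -4343 / 64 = -67.86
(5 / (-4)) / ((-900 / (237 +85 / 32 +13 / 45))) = 345521 / 1036800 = 0.33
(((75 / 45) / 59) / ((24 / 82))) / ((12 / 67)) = 13735 / 25488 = 0.54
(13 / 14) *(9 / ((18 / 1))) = 13 / 28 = 0.46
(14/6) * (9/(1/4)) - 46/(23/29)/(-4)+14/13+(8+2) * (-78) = -17691/26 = -680.42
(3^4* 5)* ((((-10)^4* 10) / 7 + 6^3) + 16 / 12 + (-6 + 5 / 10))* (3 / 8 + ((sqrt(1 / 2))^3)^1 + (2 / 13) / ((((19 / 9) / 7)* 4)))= 82201095* sqrt(2) / 56 + 81625687335 / 27664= 5026501.58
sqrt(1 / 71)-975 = -975 + sqrt(71) / 71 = -974.88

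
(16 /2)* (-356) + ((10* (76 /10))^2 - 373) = 2555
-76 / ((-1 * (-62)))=-38 / 31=-1.23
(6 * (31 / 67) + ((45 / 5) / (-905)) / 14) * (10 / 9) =785339 / 254667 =3.08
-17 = -17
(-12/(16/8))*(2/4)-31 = -34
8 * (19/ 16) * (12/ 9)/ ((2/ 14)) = 266/ 3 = 88.67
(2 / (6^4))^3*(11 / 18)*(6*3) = 11 / 272097792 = 0.00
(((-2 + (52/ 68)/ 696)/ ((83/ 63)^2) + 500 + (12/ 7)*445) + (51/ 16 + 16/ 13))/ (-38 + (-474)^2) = 6260955865695/ 1110830262689056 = 0.01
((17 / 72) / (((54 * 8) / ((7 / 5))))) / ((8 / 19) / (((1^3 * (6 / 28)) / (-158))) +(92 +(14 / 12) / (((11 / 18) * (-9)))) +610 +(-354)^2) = 24871 / 4085950884480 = 0.00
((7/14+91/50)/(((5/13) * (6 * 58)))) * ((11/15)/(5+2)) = 143/78750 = 0.00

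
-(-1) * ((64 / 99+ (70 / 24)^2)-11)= -325 / 176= -1.85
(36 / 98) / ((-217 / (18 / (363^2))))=-36 / 155677753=-0.00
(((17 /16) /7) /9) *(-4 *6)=-17 /42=-0.40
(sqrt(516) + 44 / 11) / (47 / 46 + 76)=184 / 3543 + 92 * sqrt(129) / 3543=0.35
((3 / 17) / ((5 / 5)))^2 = 9 / 289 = 0.03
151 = 151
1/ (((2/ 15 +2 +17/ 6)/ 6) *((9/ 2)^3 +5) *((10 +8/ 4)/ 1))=0.00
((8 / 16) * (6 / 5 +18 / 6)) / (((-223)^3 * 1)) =-21 / 110895670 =-0.00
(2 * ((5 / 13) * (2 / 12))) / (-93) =-5 / 3627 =-0.00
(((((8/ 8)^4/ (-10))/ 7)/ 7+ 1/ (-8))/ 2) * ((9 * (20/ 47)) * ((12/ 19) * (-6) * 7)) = 40338/ 6251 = 6.45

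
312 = 312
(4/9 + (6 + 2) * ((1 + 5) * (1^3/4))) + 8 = 184/9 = 20.44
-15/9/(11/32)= -4.85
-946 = -946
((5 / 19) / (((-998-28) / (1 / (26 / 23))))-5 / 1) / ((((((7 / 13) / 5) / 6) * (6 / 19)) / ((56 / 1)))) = -25343350 / 513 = -49402.24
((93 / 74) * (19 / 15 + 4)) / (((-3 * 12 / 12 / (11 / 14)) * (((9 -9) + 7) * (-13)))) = 26939 / 1414140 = 0.02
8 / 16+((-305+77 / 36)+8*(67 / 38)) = -197167 / 684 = -288.26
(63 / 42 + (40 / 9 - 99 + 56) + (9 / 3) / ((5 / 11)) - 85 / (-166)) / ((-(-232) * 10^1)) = -0.01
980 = 980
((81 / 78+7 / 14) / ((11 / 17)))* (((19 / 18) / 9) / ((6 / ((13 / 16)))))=1615 / 42768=0.04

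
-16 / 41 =-0.39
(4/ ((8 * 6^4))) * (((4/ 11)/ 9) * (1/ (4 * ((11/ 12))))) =1/ 235224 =0.00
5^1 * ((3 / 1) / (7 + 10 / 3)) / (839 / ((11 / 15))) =33 / 26009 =0.00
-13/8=-1.62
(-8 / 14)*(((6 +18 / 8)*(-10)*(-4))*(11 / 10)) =-1452 / 7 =-207.43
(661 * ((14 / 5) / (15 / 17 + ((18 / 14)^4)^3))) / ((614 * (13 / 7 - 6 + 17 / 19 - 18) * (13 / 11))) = -144802660722480047 / 25678841325762605760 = -0.01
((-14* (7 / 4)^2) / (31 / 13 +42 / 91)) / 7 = -637 / 296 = -2.15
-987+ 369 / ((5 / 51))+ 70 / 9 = 125306 / 45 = 2784.58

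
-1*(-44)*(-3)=-132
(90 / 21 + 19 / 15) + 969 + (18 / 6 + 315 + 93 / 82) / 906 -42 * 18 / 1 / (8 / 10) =77758607 / 2600220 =29.90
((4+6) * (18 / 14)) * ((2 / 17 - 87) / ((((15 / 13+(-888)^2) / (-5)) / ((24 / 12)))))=822900 / 58089493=0.01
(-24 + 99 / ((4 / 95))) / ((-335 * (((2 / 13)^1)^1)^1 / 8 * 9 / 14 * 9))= -564746 / 9045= -62.44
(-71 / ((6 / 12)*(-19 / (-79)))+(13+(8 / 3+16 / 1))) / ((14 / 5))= -159245 / 798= -199.56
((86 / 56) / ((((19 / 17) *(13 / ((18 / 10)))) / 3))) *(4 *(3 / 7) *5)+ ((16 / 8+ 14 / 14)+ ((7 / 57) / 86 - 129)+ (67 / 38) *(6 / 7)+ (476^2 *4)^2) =2564841503709106435 / 3122574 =821386940296.40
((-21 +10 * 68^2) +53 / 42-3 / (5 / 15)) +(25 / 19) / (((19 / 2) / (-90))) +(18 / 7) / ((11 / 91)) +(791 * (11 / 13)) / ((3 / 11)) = 35177913339 / 722722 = 48674.20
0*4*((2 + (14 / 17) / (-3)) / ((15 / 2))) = 0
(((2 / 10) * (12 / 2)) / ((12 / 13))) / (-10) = -13 / 100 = -0.13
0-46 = -46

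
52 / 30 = 26 / 15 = 1.73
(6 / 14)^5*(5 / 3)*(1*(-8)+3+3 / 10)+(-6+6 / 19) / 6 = -677385 / 638666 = -1.06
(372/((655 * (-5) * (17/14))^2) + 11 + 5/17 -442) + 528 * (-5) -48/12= -9530683045838/3099705625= -3074.71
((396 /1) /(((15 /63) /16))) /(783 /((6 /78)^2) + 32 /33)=4390848 /21834115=0.20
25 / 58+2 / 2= 83 / 58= 1.43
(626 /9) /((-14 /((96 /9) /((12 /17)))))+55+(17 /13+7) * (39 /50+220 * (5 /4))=418492127 /184275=2271.02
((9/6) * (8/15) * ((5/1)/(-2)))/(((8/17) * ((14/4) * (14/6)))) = -51/98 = -0.52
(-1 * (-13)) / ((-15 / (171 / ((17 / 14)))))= -10374 / 85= -122.05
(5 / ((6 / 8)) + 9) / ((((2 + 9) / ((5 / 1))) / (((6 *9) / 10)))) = 423 / 11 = 38.45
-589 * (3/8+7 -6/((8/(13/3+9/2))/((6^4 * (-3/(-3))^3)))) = 40422481/8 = 5052810.12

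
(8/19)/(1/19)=8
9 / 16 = 0.56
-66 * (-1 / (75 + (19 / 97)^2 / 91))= 28255227 / 32108393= 0.88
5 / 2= 2.50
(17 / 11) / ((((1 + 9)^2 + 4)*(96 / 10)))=85 / 54912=0.00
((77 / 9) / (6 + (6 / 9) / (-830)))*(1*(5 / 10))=415 / 582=0.71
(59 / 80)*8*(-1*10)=-59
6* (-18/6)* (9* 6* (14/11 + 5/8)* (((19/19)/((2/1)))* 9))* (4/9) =-40581/11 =-3689.18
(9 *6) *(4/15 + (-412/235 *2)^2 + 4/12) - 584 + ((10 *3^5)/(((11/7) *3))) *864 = 270608876534/607475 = 445465.04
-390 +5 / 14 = -5455 / 14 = -389.64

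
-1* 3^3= -27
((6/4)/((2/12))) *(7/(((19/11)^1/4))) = 2772/19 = 145.89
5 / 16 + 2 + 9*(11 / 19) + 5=3807 / 304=12.52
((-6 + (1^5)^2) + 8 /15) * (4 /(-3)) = 268 /45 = 5.96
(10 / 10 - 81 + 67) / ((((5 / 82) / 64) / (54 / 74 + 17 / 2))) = -125937.82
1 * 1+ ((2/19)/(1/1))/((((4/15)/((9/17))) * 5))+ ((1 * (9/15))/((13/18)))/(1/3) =148397/41990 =3.53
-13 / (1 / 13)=-169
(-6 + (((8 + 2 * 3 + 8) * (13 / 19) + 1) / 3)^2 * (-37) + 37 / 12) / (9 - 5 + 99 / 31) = -427973755 / 2898108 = -147.67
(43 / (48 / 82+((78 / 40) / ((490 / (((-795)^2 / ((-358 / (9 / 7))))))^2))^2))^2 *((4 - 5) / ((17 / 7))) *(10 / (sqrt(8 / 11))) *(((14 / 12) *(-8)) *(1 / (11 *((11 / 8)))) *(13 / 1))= 536575881908868252298884877433666070984891672339666698240 *sqrt(22) / 107806787862137399524874572107570850136136270504521697646971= 0.02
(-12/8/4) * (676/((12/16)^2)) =-1352/3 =-450.67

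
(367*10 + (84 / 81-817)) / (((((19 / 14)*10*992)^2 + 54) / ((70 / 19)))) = 132156185 / 2278022733099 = 0.00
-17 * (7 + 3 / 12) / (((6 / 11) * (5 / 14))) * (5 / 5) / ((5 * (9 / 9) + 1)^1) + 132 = 9559 / 360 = 26.55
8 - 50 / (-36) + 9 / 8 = 757 / 72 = 10.51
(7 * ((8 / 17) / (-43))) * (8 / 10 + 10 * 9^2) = -227024 / 3655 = -62.11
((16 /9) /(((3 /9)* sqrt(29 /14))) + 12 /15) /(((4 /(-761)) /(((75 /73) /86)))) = -38050* sqrt(406) /91031 - 11415 /6278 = -10.24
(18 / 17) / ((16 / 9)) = 81 / 136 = 0.60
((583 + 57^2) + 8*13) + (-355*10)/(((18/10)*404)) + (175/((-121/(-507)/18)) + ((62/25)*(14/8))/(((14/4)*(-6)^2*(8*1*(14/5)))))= 4220380383811/246375360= 17129.88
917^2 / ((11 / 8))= 6727112 / 11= 611555.64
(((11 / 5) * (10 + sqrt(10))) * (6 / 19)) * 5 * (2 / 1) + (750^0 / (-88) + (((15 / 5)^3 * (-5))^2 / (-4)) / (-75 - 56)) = 132 * sqrt(10) / 19 + 22832521 / 219032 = 126.21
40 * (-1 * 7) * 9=-2520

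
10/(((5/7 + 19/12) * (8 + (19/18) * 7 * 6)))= 2520/30301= 0.08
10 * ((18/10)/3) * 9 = 54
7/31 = 0.23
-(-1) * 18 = 18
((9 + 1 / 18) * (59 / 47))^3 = 1468.95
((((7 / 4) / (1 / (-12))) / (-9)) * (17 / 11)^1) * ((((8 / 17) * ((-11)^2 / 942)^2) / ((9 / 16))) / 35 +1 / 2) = 1188895579 / 658867770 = 1.80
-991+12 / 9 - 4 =-2981 / 3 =-993.67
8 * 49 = 392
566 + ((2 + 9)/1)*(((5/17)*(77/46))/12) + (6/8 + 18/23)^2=245530565/431664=568.80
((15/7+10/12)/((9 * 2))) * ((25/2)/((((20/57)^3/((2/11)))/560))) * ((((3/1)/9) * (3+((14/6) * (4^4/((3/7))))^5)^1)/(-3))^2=1663828228202994907942964000000000.00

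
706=706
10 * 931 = 9310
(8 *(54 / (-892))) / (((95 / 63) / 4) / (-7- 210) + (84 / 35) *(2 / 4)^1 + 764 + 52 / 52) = -29529360 / 46717146167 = -0.00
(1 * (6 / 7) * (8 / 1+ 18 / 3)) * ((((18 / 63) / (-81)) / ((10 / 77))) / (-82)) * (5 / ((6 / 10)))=110 / 3321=0.03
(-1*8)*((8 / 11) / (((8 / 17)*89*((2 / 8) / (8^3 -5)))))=-275808 / 979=-281.72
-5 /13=-0.38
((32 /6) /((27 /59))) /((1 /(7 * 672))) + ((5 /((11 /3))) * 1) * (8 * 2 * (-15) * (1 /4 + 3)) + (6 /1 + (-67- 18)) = 15942749 /297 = 53679.29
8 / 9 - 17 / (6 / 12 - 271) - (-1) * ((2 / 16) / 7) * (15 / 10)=0.98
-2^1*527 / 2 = -527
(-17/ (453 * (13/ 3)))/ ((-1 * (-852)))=-17/ 1672476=-0.00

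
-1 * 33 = -33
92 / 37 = 2.49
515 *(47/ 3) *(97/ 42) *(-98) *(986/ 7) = -2315014610/ 9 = -257223845.56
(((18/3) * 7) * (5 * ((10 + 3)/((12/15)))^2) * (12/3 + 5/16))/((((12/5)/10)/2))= 255084375/128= 1992846.68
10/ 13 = 0.77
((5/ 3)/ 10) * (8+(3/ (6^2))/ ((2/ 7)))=199/ 144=1.38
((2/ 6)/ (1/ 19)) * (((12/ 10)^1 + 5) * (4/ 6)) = 1178/ 45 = 26.18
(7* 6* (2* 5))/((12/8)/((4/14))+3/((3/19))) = 1680/97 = 17.32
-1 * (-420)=420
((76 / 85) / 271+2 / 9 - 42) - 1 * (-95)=53.23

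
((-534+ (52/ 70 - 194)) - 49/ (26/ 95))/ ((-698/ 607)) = 500610503/ 635180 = 788.14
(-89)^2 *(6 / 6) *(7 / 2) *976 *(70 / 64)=118379345 / 4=29594836.25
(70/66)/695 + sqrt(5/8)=7/4587 + sqrt(10)/4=0.79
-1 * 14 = -14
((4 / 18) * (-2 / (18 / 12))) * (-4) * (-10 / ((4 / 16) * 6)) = -640 / 81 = -7.90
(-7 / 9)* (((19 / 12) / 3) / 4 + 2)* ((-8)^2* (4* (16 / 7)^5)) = -5150605312 / 194481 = -26483.85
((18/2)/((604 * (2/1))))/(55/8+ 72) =9/95281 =0.00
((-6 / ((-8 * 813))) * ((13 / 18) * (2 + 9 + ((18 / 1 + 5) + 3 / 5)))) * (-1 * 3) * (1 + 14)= -2249 / 2168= -1.04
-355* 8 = -2840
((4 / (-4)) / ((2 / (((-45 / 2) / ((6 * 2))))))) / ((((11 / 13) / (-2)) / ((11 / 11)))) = -195 / 88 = -2.22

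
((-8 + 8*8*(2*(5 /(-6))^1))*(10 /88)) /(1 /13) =-5590 /33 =-169.39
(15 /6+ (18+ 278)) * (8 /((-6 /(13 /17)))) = -5174 /17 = -304.35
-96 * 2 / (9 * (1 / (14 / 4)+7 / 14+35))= -896 / 1503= -0.60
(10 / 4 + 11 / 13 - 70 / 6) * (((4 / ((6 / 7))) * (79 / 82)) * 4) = -717794 / 4797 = -149.63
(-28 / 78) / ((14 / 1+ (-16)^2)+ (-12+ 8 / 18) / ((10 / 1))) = -105 / 78637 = -0.00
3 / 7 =0.43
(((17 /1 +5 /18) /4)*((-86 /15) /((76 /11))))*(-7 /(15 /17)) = 17505257 /615600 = 28.44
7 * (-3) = -21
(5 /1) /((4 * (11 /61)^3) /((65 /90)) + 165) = 14753765 /486970077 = 0.03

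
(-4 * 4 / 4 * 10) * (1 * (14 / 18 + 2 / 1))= -1000 / 9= -111.11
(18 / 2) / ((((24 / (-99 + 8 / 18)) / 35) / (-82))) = 1272845 / 12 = 106070.42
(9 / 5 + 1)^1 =14 / 5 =2.80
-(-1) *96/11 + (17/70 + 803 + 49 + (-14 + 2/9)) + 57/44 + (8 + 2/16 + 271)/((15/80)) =32392961/13860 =2337.15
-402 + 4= -398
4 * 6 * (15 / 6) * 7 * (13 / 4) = 1365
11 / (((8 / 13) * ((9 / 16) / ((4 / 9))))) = 1144 / 81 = 14.12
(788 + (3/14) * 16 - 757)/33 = 241/231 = 1.04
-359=-359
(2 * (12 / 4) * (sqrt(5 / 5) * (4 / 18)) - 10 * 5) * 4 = -584 / 3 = -194.67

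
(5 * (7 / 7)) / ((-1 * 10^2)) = -1 / 20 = -0.05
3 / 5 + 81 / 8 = 429 / 40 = 10.72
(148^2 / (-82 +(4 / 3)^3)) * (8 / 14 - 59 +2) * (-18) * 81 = -34059778128 / 1505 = -22631081.81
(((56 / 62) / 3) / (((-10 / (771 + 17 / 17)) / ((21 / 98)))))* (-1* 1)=772 / 155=4.98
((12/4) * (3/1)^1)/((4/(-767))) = -6903/4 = -1725.75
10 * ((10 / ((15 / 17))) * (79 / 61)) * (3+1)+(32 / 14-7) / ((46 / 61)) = 34227301 / 58926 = 580.85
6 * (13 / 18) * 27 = 117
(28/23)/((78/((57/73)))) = 266/21827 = 0.01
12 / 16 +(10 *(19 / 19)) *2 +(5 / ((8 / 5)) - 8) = 127 / 8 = 15.88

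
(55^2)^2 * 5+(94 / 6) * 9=45753266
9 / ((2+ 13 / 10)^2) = 100 / 121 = 0.83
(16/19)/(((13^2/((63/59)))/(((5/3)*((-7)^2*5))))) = 411600/189449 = 2.17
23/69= 1/3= 0.33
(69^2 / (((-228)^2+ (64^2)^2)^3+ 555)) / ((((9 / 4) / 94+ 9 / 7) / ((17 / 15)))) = 23669576 / 27382963530120490563188475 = 0.00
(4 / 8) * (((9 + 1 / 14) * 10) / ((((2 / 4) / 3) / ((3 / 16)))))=51.03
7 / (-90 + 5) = -7 / 85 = -0.08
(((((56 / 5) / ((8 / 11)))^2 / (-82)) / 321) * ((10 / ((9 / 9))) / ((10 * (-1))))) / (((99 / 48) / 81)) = 38808 / 109675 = 0.35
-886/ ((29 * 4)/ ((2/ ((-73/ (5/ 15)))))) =443/ 6351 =0.07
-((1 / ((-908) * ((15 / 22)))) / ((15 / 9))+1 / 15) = -2237 / 34050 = -0.07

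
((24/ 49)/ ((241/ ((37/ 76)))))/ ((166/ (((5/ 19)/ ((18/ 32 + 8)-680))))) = -2960/ 1267076212927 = -0.00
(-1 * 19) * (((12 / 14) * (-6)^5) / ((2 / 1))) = 443232 / 7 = 63318.86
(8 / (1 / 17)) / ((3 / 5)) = 680 / 3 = 226.67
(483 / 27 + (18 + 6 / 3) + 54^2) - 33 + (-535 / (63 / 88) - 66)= 132778 / 63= 2107.59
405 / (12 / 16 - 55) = -1620 / 217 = -7.47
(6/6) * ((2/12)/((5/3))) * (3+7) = 1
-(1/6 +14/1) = -14.17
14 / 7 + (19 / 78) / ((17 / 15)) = 979 / 442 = 2.21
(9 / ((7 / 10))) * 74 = 6660 / 7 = 951.43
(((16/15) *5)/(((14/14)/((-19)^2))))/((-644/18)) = -8664/161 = -53.81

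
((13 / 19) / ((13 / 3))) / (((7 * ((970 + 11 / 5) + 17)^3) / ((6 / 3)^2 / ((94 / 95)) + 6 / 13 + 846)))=97435875 / 4916150748811484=0.00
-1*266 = -266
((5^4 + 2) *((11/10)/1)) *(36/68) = 62073/170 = 365.14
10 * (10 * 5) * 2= 1000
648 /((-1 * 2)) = -324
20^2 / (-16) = -25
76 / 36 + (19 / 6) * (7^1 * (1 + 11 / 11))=46.44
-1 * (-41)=41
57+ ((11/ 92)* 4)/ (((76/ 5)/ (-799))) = 55691/ 1748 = 31.86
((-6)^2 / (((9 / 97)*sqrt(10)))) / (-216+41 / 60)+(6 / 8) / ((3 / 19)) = 19 / 4- 2328*sqrt(10) / 12919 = 4.18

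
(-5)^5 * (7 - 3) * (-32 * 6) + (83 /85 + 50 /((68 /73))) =2400054.65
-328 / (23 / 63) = -898.43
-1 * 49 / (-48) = 49 / 48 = 1.02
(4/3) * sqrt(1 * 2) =4 * sqrt(2)/3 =1.89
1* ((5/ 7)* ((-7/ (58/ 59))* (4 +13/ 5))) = -1947/ 58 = -33.57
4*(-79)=-316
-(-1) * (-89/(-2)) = 89/2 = 44.50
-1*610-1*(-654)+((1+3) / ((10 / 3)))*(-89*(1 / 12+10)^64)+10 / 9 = -1768698090280441999114992768674768595806029179937854672681962124170736660546927666218585443134564932668310409008280884933431759310169689 / 973685048022722051535956782394543049523684750469301190798179859169280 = -1816499178941040297412548000000000000000000000000000000000000000000.00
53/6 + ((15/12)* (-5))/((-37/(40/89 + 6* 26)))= 696679/19758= 35.26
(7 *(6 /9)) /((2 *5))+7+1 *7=217 /15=14.47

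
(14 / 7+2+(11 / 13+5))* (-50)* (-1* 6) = 38400 / 13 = 2953.85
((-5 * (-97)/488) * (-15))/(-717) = 2425/116632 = 0.02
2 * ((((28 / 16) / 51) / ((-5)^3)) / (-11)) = 7 / 140250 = 0.00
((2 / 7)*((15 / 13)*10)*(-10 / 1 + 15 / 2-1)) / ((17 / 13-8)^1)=50 / 29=1.72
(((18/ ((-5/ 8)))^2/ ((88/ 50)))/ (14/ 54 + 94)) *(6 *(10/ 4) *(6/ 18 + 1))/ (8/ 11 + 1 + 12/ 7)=3919104/ 134885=29.06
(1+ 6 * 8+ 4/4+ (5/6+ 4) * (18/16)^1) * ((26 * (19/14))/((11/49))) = 1533623/176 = 8713.77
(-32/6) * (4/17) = -64/51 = -1.25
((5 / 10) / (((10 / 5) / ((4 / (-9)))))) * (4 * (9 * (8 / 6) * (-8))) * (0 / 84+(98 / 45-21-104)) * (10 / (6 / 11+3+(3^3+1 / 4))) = -62256128 / 36585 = -1701.68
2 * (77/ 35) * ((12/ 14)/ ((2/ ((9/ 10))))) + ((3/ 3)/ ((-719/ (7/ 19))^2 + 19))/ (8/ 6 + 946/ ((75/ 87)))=4567319060436813/ 2691181264188200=1.70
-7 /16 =-0.44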